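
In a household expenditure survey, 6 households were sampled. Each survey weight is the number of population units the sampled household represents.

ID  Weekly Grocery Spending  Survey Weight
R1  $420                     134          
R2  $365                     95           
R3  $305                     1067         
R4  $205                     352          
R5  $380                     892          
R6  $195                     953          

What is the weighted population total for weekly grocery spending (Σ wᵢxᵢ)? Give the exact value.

1013345

Weighted total = 420×134 + 365×95 + 305×1067 + 205×352 + 380×892 + 195×953
  = 56280 + 34675 + 325435 + 72160 + 338960 + 185835 = 1013345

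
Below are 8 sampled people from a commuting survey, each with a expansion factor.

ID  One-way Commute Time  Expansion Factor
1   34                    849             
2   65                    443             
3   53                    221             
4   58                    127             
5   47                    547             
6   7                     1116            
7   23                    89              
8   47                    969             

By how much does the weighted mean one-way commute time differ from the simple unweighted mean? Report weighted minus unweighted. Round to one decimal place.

Unweighted sum = 34 + 65 + 53 + 58 + 47 + 7 + 23 + 47 = 334
Unweighted mean = 334 / 8 = 41.75
Weighted sum = 34×849 + 65×443 + 53×221 + 58×127 + 47×547 + 7×1116 + 23×89 + 47×969
  = 28866 + 28795 + 11713 + 7366 + 25709 + 7812 + 2047 + 45543 = 157851
Sum of weights = 849 + 443 + 221 + 127 + 547 + 1116 + 89 + 969 = 4361
Weighted mean = 157851 / 4361 = 36.196056
Difference (weighted minus unweighted) = -5.553944

-5.6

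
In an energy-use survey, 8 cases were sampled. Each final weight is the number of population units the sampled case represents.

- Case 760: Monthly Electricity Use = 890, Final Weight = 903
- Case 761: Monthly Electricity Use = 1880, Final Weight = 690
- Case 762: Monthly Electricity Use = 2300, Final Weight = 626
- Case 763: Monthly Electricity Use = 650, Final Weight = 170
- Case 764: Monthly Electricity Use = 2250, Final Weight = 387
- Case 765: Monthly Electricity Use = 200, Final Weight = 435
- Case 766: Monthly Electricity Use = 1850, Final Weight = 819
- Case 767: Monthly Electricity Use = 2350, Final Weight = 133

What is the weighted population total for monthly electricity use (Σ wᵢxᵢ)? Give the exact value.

6436620

Weighted total = 890×903 + 1880×690 + 2300×626 + 650×170 + 2250×387 + 200×435 + 1850×819 + 2350×133
  = 6436620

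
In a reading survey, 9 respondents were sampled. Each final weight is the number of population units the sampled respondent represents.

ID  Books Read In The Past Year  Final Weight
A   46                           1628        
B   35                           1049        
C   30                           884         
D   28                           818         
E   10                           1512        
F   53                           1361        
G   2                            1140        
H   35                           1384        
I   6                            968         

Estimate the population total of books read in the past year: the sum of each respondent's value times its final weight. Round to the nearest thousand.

305000

Weighted total = 304808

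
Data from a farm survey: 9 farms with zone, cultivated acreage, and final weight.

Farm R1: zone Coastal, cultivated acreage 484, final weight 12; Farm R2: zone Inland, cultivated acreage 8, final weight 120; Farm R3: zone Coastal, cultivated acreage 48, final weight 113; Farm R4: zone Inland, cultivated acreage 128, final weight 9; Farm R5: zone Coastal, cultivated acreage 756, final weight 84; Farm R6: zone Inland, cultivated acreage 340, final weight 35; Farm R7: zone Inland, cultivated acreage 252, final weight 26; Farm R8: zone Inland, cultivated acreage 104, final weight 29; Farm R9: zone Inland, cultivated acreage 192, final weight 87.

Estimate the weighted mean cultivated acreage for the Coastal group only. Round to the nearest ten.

Coastal rows: R1, R3, R5
Weighted sum = 484×12 + 48×113 + 756×84
  = 5808 + 5424 + 63504 = 74736
Sum of weights = 12 + 113 + 84 = 209
Weighted mean = 74736 / 209 = 357.58852

360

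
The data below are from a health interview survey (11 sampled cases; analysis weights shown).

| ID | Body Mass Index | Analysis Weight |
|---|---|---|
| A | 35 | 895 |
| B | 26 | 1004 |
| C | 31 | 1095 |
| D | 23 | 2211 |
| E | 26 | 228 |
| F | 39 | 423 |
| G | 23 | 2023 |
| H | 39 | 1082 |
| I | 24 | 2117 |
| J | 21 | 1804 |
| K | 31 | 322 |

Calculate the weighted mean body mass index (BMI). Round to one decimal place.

Weighted sum = 35×895 + 26×1004 + 31×1095 + 23×2211 + 26×228 + 39×423 + 23×2023 + 39×1082 + 24×2117 + 21×1804 + 31×322
  = 352053
Sum of weights = 895 + 1004 + 1095 + 2211 + 228 + 423 + 2023 + 1082 + 2117 + 1804 + 322 = 13204
Weighted mean = 352053 / 13204 = 26.662602

26.7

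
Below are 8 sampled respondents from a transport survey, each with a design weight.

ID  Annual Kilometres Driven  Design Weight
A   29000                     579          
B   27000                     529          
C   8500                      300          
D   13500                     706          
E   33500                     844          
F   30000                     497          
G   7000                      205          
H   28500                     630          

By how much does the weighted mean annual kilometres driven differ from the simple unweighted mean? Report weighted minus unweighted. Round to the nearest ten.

2520

Unweighted sum = 29000 + 27000 + 8500 + 13500 + 33500 + 30000 + 7000 + 28500 = 177000
Unweighted mean = 177000 / 8 = 22125
Weighted sum = 29000×579 + 27000×529 + 8500×300 + 13500×706 + 33500×844 + 30000×497 + 7000×205 + 28500×630
  = 16791000 + 14283000 + 2550000 + 9531000 + 28274000 + 14910000 + 1435000 + 17955000 = 105729000
Sum of weights = 579 + 529 + 300 + 706 + 844 + 497 + 205 + 630 = 4290
Weighted mean = 105729000 / 4290 = 24645.455
Difference (weighted minus unweighted) = 2520.4545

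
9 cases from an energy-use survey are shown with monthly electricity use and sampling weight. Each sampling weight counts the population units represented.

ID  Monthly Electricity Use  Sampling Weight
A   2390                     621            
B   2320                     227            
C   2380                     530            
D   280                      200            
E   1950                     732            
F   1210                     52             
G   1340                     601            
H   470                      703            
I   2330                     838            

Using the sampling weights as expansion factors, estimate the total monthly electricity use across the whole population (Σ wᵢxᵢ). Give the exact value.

7906840

Weighted total = 7906840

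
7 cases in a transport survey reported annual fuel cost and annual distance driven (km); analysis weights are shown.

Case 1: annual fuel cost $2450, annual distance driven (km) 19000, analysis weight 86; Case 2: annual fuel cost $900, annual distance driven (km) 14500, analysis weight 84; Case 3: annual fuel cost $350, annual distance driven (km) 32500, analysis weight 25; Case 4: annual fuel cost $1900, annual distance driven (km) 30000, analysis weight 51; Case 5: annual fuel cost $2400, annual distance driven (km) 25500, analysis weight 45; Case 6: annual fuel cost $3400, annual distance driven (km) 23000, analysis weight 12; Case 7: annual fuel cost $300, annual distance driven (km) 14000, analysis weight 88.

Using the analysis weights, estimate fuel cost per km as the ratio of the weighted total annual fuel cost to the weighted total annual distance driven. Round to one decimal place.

0.1

Σ wᵢ·y = 567150
Σ wᵢ·x = 19000×86 + 14500×84 + 32500×25 + 30000×51 + 25500×45 + 23000×12 + 14000×88
  = 1634000 + 1218000 + 812500 + 1530000 + 1147500 + 276000 + 1232000 = 7850000
Ratio = 567150 / 7850000 = 0.072248408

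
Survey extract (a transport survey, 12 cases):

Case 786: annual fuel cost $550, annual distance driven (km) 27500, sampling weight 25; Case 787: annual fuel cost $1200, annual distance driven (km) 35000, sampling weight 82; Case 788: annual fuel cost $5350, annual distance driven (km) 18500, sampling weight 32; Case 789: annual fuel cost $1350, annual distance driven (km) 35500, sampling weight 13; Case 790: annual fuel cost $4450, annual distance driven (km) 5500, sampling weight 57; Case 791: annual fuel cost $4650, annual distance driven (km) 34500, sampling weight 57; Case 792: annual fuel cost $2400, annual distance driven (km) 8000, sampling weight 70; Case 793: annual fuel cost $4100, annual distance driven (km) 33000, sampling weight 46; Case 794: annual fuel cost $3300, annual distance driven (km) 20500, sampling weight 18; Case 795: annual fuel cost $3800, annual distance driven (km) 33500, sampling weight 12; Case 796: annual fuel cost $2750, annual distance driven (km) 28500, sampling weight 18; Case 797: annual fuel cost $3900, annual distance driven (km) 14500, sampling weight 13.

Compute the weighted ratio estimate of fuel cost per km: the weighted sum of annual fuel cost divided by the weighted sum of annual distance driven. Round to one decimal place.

0.1

Σ wᵢ·y = 550×25 + 1200×82 + 5350×32 + 1350×13 + 4450×57 + 4650×57 + 2400×70 + 4100×46 + 3300×18 + 3800×12 + 2750×18 + 3900×13
  = 13750 + 98400 + 171200 + 17550 + 253650 + 265050 + 168000 + 188600 + 59400 + 45600 + 49500 + 50700 = 1381400
Σ wᵢ·x = 27500×25 + 35000×82 + 18500×32 + 35500×13 + 5500×57 + 34500×57 + 8000×70 + 33000×46 + 20500×18 + 33500×12 + 28500×18 + 14500×13
  = 687500 + 2870000 + 592000 + 461500 + 313500 + 1966500 + 560000 + 1518000 + 369000 + 402000 + 513000 + 188500 = 10441500
Ratio = 1381400 / 10441500 = 0.132299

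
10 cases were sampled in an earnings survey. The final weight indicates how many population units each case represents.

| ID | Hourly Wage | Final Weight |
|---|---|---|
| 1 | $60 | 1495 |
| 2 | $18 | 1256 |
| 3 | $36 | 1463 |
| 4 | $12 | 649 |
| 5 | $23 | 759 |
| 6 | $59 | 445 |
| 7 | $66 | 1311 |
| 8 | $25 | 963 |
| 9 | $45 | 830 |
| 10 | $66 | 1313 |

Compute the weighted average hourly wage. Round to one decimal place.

Weighted sum = 60×1495 + 18×1256 + 36×1463 + 12×649 + 23×759 + 59×445 + 66×1311 + 25×963 + 45×830 + 66×1313
  = 89700 + 22608 + 52668 + 7788 + 17457 + 26255 + 86526 + 24075 + 37350 + 86658 = 451085
Sum of weights = 1495 + 1256 + 1463 + 649 + 759 + 445 + 1311 + 963 + 830 + 1313 = 10484
Weighted mean = 451085 / 10484 = 43.02604

43.0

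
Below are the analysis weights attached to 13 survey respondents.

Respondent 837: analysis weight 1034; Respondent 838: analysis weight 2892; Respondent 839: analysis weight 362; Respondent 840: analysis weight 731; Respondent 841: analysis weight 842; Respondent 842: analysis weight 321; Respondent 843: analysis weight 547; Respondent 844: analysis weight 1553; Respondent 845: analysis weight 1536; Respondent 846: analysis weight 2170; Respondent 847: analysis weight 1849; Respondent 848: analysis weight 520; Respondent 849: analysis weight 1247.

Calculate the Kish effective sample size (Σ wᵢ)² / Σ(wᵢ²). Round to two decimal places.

Σ wᵢ = 15604
Σ wᵢ² = 25933654
n_eff = 15604² / 25933654 = 243484816 / 25933654 = 9.3887586

9.39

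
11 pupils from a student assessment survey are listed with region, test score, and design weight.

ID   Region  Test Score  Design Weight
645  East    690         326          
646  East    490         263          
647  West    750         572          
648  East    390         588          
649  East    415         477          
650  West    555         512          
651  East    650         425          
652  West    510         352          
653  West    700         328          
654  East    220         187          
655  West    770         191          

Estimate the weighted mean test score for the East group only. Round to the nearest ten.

East rows: 645, 646, 648, 649, 651, 654
Weighted sum = 690×326 + 490×263 + 390×588 + 415×477 + 650×425 + 220×187
  = 224940 + 128870 + 229320 + 197955 + 276250 + 41140 = 1098475
Sum of weights = 326 + 263 + 588 + 477 + 425 + 187 = 2266
Weighted mean = 1098475 / 2266 = 484.7639

480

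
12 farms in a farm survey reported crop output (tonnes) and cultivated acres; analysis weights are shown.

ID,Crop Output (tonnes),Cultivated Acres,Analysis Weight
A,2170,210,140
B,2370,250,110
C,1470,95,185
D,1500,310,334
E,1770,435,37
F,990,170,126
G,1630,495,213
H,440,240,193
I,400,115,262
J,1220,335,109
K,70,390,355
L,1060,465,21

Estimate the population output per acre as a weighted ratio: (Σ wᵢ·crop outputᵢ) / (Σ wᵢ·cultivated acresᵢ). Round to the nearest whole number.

Σ wᵢ·y = 2170×140 + 2370×110 + 1470×185 + 1500×334 + 1770×37 + 990×126 + 1630×213 + 440×193 + 400×262 + 1220×109 + 70×355 + 1060×21
  = 303800 + 260700 + 271950 + 501000 + 65490 + 124740 + 347190 + 84920 + 104800 + 132980 + 24850 + 22260 = 2244680
Σ wᵢ·x = 210×140 + 250×110 + 95×185 + 310×334 + 435×37 + 170×126 + 495×213 + 240×193 + 115×262 + 335×109 + 390×355 + 465×21
  = 582145
Ratio = 2244680 / 582145 = 3.8558778

4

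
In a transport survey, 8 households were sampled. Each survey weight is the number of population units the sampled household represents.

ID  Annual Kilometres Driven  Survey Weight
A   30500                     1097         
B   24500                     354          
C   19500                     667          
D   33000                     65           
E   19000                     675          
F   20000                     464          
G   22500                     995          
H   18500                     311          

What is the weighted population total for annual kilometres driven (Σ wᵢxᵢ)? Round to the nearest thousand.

107529000

Weighted total = 30500×1097 + 24500×354 + 19500×667 + 33000×65 + 19000×675 + 20000×464 + 22500×995 + 18500×311
  = 33458500 + 8673000 + 13006500 + 2145000 + 12825000 + 9280000 + 22387500 + 5753500 = 107529000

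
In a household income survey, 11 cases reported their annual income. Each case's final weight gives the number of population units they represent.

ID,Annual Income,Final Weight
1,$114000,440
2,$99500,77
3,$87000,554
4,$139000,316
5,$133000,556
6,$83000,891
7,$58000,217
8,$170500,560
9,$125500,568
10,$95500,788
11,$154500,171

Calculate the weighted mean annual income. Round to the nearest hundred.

112700

Weighted sum = 114000×440 + 99500×77 + 87000×554 + 139000×316 + 133000×556 + 83000×891 + 58000×217 + 170500×560 + 125500×568 + 95500×788 + 154500×171
  = 50160000 + 7661500 + 48198000 + 43924000 + 73948000 + 73953000 + 12586000 + 95480000 + 71284000 + 75254000 + 26419500 = 578868000
Sum of weights = 5138
Weighted mean = 578868000 / 5138 = 112664.07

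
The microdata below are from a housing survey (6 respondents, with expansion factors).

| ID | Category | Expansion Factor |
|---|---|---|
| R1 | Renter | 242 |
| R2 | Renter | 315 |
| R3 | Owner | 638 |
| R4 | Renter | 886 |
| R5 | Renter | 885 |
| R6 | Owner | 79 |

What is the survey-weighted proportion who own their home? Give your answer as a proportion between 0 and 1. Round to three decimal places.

0.235

Sum of weights for 'Owner' = 638 + 79 = 717
Total weight = 3045
Weighted proportion = 717 / 3045 = 0.23546798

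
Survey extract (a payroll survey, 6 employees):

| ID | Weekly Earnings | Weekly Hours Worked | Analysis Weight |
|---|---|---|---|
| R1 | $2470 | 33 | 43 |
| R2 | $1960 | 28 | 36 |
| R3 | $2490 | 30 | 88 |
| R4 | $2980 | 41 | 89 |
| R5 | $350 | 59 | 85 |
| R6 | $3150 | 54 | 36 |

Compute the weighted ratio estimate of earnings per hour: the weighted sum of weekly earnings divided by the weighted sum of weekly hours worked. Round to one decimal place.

Σ wᵢ·y = 2470×43 + 1960×36 + 2490×88 + 2980×89 + 350×85 + 3150×36
  = 804260
Σ wᵢ·x = 33×43 + 28×36 + 30×88 + 41×89 + 59×85 + 54×36
  = 1419 + 1008 + 2640 + 3649 + 5015 + 1944 = 15675
Ratio = 804260 / 15675 = 51.308453

51.3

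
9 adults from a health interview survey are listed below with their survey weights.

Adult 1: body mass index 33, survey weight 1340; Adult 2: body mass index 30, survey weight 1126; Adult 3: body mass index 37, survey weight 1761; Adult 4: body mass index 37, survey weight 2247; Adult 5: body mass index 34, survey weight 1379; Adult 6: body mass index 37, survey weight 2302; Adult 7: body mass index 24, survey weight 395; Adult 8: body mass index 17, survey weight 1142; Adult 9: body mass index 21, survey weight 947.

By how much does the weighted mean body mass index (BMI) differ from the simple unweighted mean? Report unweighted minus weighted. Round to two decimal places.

Unweighted sum = 33 + 30 + 37 + 37 + 34 + 37 + 24 + 17 + 21 = 270
Unweighted mean = 270 / 9 = 30
Weighted sum = 33×1340 + 30×1126 + 37×1761 + 37×2247 + 34×1379 + 37×2302 + 24×395 + 17×1142 + 21×947
  = 44220 + 33780 + 65157 + 83139 + 46886 + 85174 + 9480 + 19414 + 19887 = 407137
Sum of weights = 1340 + 1126 + 1761 + 2247 + 1379 + 2302 + 395 + 1142 + 947 = 12639
Weighted mean = 407137 / 12639 = 32.212754
Difference (unweighted minus weighted) = -2.2127542

-2.21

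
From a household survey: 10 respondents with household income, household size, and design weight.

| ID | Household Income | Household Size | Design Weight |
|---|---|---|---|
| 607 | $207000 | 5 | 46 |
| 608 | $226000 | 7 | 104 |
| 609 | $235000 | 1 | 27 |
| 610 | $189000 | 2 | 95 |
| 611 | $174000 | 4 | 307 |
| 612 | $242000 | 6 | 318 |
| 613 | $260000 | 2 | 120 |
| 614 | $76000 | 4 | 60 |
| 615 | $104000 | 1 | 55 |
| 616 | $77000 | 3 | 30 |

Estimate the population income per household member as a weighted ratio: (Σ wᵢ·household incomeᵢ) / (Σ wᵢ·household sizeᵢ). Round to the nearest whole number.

Σ wᵢ·y = 207000×46 + 226000×104 + 235000×27 + 189000×95 + 174000×307 + 242000×318 + 260000×120 + 76000×60 + 104000×55 + 77000×30
  = 9522000 + 23504000 + 6345000 + 17955000 + 53418000 + 76956000 + 31200000 + 4560000 + 5720000 + 2310000 = 231490000
Σ wᵢ·x = 4936
Ratio = 231490000 / 4936 = 46898.298

46898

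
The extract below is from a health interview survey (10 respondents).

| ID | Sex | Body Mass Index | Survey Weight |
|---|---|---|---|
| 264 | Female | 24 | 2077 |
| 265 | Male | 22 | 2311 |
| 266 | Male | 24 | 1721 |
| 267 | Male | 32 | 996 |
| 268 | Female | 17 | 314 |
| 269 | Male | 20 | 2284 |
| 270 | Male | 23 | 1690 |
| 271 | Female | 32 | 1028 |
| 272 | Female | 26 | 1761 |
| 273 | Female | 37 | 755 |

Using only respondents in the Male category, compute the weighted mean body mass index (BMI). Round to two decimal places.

Male rows: 265, 266, 267, 269, 270
Weighted sum = 208568
Sum of weights = 9002
Weighted mean = 208568 / 9002 = 23.169074

23.17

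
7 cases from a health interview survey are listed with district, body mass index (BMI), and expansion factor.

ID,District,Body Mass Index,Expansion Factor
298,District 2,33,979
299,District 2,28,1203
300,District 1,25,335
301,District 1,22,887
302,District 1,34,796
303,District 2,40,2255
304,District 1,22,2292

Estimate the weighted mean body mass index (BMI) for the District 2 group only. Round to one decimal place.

District 2 rows: 298, 299, 303
Weighted sum = 33×979 + 28×1203 + 40×2255
  = 32307 + 33684 + 90200 = 156191
Sum of weights = 979 + 1203 + 2255 = 4437
Weighted mean = 156191 / 4437 = 35.201938

35.2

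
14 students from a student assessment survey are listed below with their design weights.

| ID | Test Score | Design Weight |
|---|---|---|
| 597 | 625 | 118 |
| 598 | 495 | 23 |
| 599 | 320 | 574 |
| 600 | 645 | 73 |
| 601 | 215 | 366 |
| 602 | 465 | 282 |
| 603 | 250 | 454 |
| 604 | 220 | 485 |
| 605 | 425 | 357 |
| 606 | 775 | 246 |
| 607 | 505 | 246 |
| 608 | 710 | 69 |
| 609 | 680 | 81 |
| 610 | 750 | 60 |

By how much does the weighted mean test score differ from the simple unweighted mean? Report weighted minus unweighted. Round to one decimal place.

Unweighted sum = 7080
Unweighted mean = 7080 / 14 = 505.71429
Weighted sum = 1361595
Sum of weights = 3434
Weighted mean = 1361595 / 3434 = 396.50408
Difference (weighted minus unweighted) = -109.21021

-109.2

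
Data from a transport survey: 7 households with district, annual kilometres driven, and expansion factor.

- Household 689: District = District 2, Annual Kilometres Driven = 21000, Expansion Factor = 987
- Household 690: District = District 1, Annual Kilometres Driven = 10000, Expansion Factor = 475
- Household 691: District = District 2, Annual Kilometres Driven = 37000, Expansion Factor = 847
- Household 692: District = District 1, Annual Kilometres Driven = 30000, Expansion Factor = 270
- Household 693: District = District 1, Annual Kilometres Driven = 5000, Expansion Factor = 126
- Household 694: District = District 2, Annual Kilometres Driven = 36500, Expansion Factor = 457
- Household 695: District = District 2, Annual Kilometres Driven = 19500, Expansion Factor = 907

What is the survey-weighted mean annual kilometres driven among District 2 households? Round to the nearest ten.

27030

District 2 rows: 689, 691, 694, 695
Weighted sum = 21000×987 + 37000×847 + 36500×457 + 19500×907
  = 20727000 + 31339000 + 16680500 + 17686500 = 86433000
Sum of weights = 987 + 847 + 457 + 907 = 3198
Weighted mean = 86433000 / 3198 = 27027.205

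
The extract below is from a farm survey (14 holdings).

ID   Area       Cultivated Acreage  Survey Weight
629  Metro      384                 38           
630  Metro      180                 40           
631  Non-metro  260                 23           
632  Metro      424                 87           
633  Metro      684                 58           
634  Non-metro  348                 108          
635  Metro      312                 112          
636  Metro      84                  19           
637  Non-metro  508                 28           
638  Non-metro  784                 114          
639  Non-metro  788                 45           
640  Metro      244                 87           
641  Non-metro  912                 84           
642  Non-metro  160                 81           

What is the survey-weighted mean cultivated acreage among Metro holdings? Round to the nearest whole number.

Metro rows: 629, 630, 632, 633, 635, 636, 640
Weighted sum = 384×38 + 180×40 + 424×87 + 684×58 + 312×112 + 84×19 + 244×87
  = 14592 + 7200 + 36888 + 39672 + 34944 + 1596 + 21228 = 156120
Sum of weights = 441
Weighted mean = 156120 / 441 = 354.01361

354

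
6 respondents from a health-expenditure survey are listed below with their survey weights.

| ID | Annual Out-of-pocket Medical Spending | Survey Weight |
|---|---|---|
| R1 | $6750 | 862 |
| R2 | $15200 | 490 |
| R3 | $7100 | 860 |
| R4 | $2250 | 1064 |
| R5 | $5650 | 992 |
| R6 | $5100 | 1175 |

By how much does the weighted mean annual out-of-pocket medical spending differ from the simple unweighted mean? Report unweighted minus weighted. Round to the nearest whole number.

Unweighted sum = 6750 + 15200 + 7100 + 2250 + 5650 + 5100 = 42050
Unweighted mean = 42050 / 6 = 7008.3333
Weighted sum = 6750×862 + 15200×490 + 7100×860 + 2250×1064 + 5650×992 + 5100×1175
  = 5818500 + 7448000 + 6106000 + 2394000 + 5604800 + 5992500 = 33363800
Sum of weights = 862 + 490 + 860 + 1064 + 992 + 1175 = 5443
Weighted mean = 33363800 / 5443 = 6129.6711
Difference (unweighted minus weighted) = 878.6622

879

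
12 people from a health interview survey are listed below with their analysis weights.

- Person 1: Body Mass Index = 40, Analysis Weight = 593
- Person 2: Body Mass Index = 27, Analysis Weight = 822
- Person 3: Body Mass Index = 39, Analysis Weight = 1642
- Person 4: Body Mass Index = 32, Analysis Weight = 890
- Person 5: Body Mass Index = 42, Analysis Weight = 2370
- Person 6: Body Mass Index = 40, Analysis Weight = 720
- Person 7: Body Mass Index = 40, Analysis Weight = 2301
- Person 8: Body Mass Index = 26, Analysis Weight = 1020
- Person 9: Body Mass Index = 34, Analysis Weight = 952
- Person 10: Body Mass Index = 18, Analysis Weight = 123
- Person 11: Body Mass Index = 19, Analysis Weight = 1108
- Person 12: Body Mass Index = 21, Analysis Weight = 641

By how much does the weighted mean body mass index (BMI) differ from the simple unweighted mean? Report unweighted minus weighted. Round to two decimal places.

Unweighted sum = 40 + 27 + 39 + 32 + 42 + 40 + 40 + 26 + 34 + 18 + 19 + 21 = 378
Unweighted mean = 378 / 12 = 31.5
Weighted sum = 454427
Sum of weights = 593 + 822 + 1642 + 890 + 2370 + 720 + 2301 + 1020 + 952 + 123 + 1108 + 641 = 13182
Weighted mean = 454427 / 13182 = 34.473297
Difference (unweighted minus weighted) = -2.9732969

-2.97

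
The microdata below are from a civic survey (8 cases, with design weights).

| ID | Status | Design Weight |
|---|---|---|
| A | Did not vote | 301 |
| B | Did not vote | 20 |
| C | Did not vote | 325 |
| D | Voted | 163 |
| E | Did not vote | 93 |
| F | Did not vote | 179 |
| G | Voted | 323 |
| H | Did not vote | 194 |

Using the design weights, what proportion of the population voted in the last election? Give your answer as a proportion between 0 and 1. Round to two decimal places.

0.30

Sum of weights for 'Voted' = 163 + 323 = 486
Total weight = 301 + 20 + 325 + 163 + 93 + 179 + 323 + 194 = 1598
Weighted proportion = 486 / 1598 = 0.30413016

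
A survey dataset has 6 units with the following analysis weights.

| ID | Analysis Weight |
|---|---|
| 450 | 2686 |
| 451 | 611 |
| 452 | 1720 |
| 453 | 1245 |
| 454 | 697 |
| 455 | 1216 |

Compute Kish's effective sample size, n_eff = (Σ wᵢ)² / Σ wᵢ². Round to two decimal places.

4.75

Σ wᵢ = 2686 + 611 + 1720 + 1245 + 697 + 1216 = 8175
Σ wᵢ² = 7214596 + 373321 + 2958400 + 1550025 + 485809 + 1478656 = 14060807
n_eff = 8175² / 14060807 = 66830625 / 14060807 = 4.7529722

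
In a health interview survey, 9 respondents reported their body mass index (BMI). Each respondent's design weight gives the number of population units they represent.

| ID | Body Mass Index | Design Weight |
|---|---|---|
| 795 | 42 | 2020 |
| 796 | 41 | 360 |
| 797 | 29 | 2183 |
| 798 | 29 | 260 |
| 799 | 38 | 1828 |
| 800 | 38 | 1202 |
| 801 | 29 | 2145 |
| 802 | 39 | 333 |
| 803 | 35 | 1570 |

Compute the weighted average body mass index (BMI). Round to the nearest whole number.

35

Weighted sum = 42×2020 + 41×360 + 29×2183 + 29×260 + 38×1828 + 38×1202 + 29×2145 + 39×333 + 35×1570
  = 415729
Sum of weights = 11901
Weighted mean = 415729 / 11901 = 34.932275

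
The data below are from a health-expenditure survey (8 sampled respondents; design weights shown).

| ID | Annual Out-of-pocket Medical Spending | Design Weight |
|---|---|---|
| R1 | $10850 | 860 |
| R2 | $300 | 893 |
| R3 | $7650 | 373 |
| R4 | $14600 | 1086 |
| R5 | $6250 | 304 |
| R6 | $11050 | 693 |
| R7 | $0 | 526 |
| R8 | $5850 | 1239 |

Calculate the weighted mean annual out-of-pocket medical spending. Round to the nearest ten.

Weighted sum = 10850×860 + 300×893 + 7650×373 + 14600×1086 + 6250×304 + 11050×693 + 0×526 + 5850×1239
  = 9331000 + 267900 + 2853450 + 15855600 + 1900000 + 7657650 + 0 + 7248150 = 45113750
Sum of weights = 5974
Weighted mean = 45113750 / 5974 = 7551.6823

7550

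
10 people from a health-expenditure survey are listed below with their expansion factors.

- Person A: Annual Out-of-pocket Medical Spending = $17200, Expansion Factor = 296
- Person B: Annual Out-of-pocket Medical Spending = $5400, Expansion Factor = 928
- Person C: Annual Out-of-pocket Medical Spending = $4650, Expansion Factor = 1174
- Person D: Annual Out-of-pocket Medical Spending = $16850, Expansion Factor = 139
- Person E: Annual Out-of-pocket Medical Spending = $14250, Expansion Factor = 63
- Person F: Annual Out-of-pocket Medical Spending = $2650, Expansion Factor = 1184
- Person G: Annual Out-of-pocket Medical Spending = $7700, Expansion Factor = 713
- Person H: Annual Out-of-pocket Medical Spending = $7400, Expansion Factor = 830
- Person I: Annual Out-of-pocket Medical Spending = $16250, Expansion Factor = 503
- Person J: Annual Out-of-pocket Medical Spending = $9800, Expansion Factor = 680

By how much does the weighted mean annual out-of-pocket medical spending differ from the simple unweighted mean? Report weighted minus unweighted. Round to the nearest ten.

-2780

Unweighted sum = 17200 + 5400 + 4650 + 16850 + 14250 + 2650 + 7700 + 7400 + 16250 + 9800 = 102150
Unweighted mean = 102150 / 10 = 10215
Weighted sum = 48408850
Sum of weights = 296 + 928 + 1174 + 139 + 63 + 1184 + 713 + 830 + 503 + 680 = 6510
Weighted mean = 48408850 / 6510 = 7436.0753
Difference (weighted minus unweighted) = -2778.9247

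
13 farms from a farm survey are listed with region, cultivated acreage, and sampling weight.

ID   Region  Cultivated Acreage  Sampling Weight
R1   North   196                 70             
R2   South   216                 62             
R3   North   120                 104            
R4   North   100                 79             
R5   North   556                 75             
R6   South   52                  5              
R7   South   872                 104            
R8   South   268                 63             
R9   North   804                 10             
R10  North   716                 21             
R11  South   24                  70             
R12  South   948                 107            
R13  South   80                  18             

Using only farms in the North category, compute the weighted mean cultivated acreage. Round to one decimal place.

275.4

North rows: R1, R3, R4, R5, R9, R10
Weighted sum = 196×70 + 120×104 + 100×79 + 556×75 + 804×10 + 716×21
  = 13720 + 12480 + 7900 + 41700 + 8040 + 15036 = 98876
Sum of weights = 70 + 104 + 79 + 75 + 10 + 21 = 359
Weighted mean = 98876 / 359 = 275.42061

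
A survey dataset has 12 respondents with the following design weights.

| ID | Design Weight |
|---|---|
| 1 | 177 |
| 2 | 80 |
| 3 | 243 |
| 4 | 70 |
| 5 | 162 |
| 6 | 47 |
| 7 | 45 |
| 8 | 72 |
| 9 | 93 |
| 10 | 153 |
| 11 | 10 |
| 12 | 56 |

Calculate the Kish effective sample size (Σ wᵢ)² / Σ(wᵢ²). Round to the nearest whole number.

Σ wᵢ = 177 + 80 + 243 + 70 + 162 + 47 + 45 + 72 + 93 + 153 + 10 + 56 = 1208
Σ wᵢ² = 172634
n_eff = 1208² / 172634 = 1459264 / 172634 = 8.4529351

8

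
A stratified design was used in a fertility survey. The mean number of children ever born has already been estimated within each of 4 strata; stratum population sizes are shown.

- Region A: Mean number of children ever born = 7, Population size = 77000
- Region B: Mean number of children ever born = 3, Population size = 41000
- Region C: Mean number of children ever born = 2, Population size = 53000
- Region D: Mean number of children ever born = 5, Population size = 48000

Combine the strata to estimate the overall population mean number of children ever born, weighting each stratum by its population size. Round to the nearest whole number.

Σ Nₕ·x̄ₕ = 1008000
Σ Nₕ = 219000
Overall mean = 1008000 / 219000 = 4.6027397

5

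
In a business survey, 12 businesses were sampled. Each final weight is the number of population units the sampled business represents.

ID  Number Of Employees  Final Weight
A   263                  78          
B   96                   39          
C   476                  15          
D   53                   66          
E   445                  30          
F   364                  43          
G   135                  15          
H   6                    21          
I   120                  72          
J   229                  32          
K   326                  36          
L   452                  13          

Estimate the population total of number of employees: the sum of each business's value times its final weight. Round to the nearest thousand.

100000

Weighted total = 263×78 + 96×39 + 476×15 + 53×66 + 445×30 + 364×43 + 135×15 + 6×21 + 120×72 + 229×32 + 326×36 + 452×13
  = 20514 + 3744 + 7140 + 3498 + 13350 + 15652 + 2025 + 126 + 8640 + 7328 + 11736 + 5876 = 99629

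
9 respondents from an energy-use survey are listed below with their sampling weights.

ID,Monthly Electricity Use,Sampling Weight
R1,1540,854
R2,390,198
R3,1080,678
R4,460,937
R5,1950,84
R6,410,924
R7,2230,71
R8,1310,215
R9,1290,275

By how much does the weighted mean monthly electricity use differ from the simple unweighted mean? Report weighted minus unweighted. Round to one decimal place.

Unweighted sum = 1540 + 390 + 1080 + 460 + 1950 + 410 + 2230 + 1310 + 1290 = 10660
Unweighted mean = 10660 / 9 = 1184.4444
Weighted sum = 1540×854 + 390×198 + 1080×678 + 460×937 + 1950×84 + 410×924 + 2230×71 + 1310×215 + 1290×275
  = 1315160 + 77220 + 732240 + 431020 + 163800 + 378840 + 158330 + 281650 + 354750 = 3893010
Sum of weights = 854 + 198 + 678 + 937 + 84 + 924 + 71 + 215 + 275 = 4236
Weighted mean = 3893010 / 4236 = 919.02975
Difference (weighted minus unweighted) = -265.4147

-265.4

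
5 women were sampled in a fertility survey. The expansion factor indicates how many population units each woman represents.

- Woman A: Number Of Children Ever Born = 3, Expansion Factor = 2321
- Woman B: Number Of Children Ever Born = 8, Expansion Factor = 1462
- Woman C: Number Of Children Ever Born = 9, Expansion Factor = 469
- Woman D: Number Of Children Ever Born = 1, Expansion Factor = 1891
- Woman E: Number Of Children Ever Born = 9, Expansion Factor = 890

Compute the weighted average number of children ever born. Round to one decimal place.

4.7

Weighted sum = 3×2321 + 8×1462 + 9×469 + 1×1891 + 9×890
  = 6963 + 11696 + 4221 + 1891 + 8010 = 32781
Sum of weights = 2321 + 1462 + 469 + 1891 + 890 = 7033
Weighted mean = 32781 / 7033 = 4.6610266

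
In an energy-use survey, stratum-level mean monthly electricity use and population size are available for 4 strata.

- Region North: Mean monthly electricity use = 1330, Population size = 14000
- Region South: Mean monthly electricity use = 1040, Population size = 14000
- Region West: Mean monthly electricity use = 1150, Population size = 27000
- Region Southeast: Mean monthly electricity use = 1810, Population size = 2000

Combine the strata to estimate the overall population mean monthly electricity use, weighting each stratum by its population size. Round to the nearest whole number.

Σ Nₕ·x̄ₕ = 1330×14000 + 1040×14000 + 1150×27000 + 1810×2000
  = 18620000 + 14560000 + 31050000 + 3620000 = 67850000
Σ Nₕ = 14000 + 14000 + 27000 + 2000 = 57000
Overall mean = 67850000 / 57000 = 1190.3509

1190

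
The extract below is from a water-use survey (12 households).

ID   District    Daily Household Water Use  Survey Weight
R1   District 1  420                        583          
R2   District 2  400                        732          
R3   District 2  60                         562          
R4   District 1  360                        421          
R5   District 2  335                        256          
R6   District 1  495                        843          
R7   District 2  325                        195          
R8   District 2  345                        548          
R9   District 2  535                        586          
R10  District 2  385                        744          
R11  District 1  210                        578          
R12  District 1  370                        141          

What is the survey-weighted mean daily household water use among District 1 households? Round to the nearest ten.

District 1 rows: R1, R4, R6, R11, R12
Weighted sum = 420×583 + 360×421 + 495×843 + 210×578 + 370×141
  = 244860 + 151560 + 417285 + 121380 + 52170 = 987255
Sum of weights = 583 + 421 + 843 + 578 + 141 = 2566
Weighted mean = 987255 / 2566 = 384.74474

380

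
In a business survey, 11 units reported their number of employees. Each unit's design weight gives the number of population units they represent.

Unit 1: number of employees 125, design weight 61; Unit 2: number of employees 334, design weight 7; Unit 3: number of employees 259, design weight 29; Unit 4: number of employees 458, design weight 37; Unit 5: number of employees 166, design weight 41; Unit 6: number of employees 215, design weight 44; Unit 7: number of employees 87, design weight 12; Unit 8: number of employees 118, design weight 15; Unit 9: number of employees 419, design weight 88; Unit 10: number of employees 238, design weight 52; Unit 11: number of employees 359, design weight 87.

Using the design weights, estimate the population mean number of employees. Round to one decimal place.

Weighted sum = 133981
Sum of weights = 61 + 7 + 29 + 37 + 41 + 44 + 12 + 15 + 88 + 52 + 87 = 473
Weighted mean = 133981 / 473 = 283.25793

283.3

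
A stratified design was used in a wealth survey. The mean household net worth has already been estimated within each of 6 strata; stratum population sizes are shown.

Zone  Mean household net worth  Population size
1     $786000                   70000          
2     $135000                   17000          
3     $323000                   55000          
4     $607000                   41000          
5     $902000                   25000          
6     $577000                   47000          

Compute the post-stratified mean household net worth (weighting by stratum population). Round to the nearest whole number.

586808

Σ Nₕ·x̄ₕ = 786000×70000 + 135000×17000 + 323000×55000 + 607000×41000 + 902000×25000 + 577000×47000
  = 55020000000 + 2295000000 + 17765000000 + 24887000000 + 22550000000 + 27119000000 = 149636000000
Σ Nₕ = 70000 + 17000 + 55000 + 41000 + 25000 + 47000 = 255000
Overall mean = 149636000000 / 255000 = 586807.84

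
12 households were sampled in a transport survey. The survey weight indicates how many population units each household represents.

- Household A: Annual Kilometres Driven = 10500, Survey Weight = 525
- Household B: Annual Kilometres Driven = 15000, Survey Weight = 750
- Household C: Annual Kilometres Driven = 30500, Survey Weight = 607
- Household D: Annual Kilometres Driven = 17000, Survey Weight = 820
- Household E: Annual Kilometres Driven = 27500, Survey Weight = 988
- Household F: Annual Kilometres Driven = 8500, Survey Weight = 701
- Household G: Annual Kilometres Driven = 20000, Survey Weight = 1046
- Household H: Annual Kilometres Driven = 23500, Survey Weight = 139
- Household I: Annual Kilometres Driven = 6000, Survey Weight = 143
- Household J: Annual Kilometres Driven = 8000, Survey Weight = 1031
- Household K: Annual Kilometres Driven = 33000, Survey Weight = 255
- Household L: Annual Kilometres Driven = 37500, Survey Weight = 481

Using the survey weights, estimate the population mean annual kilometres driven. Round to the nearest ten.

18980

Weighted sum = 10500×525 + 15000×750 + 30500×607 + 17000×820 + 27500×988 + 8500×701 + 20000×1046 + 23500×139 + 6000×143 + 8000×1031 + 33000×255 + 37500×481
  = 5512500 + 11250000 + 18513500 + 13940000 + 27170000 + 5958500 + 20920000 + 3266500 + 858000 + 8248000 + 8415000 + 18037500 = 142089500
Sum of weights = 525 + 750 + 607 + 820 + 988 + 701 + 1046 + 139 + 143 + 1031 + 255 + 481 = 7486
Weighted mean = 142089500 / 7486 = 18980.697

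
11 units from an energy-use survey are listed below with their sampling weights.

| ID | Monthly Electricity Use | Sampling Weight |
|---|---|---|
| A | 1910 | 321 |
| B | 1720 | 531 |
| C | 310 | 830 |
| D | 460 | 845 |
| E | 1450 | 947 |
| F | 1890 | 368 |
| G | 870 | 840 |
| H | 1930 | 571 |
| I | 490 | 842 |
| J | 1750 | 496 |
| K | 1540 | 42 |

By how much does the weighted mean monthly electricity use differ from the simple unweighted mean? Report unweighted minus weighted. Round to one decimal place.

Unweighted sum = 1910 + 1720 + 310 + 460 + 1450 + 1890 + 870 + 1930 + 490 + 1750 + 1540 = 14320
Unweighted mean = 14320 / 11 = 1301.8182
Weighted sum = 1910×321 + 1720×531 + 310×830 + 460×845 + 1450×947 + 1890×368 + 870×840 + 1930×571 + 490×842 + 1750×496 + 1540×42
  = 613110 + 913320 + 257300 + 388700 + 1373150 + 695520 + 730800 + 1102030 + 412580 + 868000 + 64680 = 7419190
Sum of weights = 321 + 531 + 830 + 845 + 947 + 368 + 840 + 571 + 842 + 496 + 42 = 6633
Weighted mean = 7419190 / 6633 = 1118.5271
Difference (unweighted minus weighted) = 183.29112

183.3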